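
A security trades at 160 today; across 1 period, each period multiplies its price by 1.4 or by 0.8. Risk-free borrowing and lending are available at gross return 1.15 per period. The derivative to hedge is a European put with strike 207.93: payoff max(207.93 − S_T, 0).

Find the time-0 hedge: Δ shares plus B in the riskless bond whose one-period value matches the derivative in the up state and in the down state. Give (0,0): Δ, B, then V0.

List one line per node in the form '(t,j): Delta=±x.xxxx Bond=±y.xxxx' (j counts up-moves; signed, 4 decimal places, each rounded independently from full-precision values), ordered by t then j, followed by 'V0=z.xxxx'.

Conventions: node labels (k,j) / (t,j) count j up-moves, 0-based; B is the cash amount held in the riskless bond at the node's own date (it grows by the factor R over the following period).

Since d<R<u, set p* = (R−d)/(u−d) = 0.5833; price each node as the discounted p*-expectation of its children.
Payoffs at expiry: V(1,0)=79.9300, V(1,1)=0.0000
(0,0): S=160.0000. Δ = (V_up−V_dn)/(S_up−S_dn) = (0.0000−79.9300)/(224.0000−128.0000) = -0.8326. V = [p*·0.0000 + (1−p*)·79.9300]/1.15 = 28.9601. B = V − Δ·S = 162.1768.
Sanity check at the root: Δ(0,0)·S0 + B(0,0) reproduces V0 = 28.9601.

(0,0): Delta=-0.8326 Bond=162.1768
V0=28.9601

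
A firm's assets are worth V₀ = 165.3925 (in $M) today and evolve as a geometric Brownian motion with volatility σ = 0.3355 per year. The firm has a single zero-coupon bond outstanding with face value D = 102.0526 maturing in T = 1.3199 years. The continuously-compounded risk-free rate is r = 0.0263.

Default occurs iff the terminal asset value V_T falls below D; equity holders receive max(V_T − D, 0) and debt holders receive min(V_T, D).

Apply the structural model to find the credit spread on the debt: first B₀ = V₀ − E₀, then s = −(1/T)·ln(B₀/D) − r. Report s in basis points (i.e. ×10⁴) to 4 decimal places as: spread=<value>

Work the structural quantities from V₀ = 165.3925 against face 102.0526:
d₁ = [ln(V₀/D) + (r + σ²/2)T] / (σ√T)
   = [ln(165.3925/102.0526) + (0.0263 + 0.5·0.3355²)·1.3199] / (0.3355·√1.3199)
   = [0.482833 + 0.108998] / 0.385446 = 1.535445
d₂ = d₁ − σ√T = 1.535445 − 0.385446 = 1.150000
N(d₁) = 0.937663,  N(d₂) = 0.874928,  e^(−rT) = 0.965882
E₀ = V₀·N(d₁) − D·e^(−rT)·N(d₂)
   = 165.3925·0.937663 − 102.0526·0.965882·0.874928 = 68.840040
B₀ = V₀ − E₀ = 165.3925 − 68.840040 = 96.552460
spread = −(1/T)·ln(B₀/D) − r = −(1/1.3199)·ln(96.552460/102.0526) − 0.0263 = 0.01567430
in basis points: 0.01567430 × 10⁴ = 156.7430 bp

spread=156.7430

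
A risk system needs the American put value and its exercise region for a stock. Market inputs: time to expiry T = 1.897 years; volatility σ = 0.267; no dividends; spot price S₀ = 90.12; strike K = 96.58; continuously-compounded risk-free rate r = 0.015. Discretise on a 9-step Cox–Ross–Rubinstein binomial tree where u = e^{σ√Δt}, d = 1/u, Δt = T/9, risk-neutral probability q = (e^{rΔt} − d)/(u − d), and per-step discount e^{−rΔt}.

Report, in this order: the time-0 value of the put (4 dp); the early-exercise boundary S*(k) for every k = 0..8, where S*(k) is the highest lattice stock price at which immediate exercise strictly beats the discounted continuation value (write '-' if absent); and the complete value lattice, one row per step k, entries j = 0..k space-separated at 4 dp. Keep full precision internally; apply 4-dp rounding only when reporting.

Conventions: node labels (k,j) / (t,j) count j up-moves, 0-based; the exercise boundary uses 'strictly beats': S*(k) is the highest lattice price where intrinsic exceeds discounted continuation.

price = 15.8162
boundary = - - - - 55.1920 62.3896 55.1920 62.3896 70.5259
tree:
15.8162
21.0973 10.2508
27.3092 14.5673 5.6843
34.2093 20.0813 8.7437 2.4374
41.3880 26.7277 13.0783 4.1479 0.6172
47.7553 34.1904 18.8919 6.9233 1.1958 0.0000
53.3880 41.3880 26.1203 11.2564 2.3171 0.0000 0.0000
58.3709 47.7553 34.1904 17.6286 4.4898 0.0000 0.0000 0.0000
62.7789 53.3880 41.3880 26.0541 8.6996 0.0000 0.0000 0.0000 0.0000
66.6784 58.3709 47.7553 34.1904 16.8568 0.0000 0.0000 0.0000 0.0000 0.0000

Δt=0.21078  u=1.13041  d=0.88463  q=0.48228  discount=0.99684
step 9 (expiry): payoffs max(K−S,0) = 66.6784 58.3709 47.7553 34.1904 16.8568 0.0000 0.0000 0.0000 0.0000 0.0000
step 8: (k=8,j=0): S=33.8011, K−S=62.7789, hold=62.4740 ⇒ V=62.7789 exercise | (k=8,j=1): S=43.1920, K−S=53.3880, hold=53.0831 ⇒ V=53.3880 exercise | (k=8,j=2): S=55.1920, K−S=41.3880, hold=41.0832 ⇒ V=41.3880 exercise | (k=8,j=3): S=70.5259, K−S=26.0541, hold=25.7492 ⇒ V=26.0541 exercise | (k=8,j=4): S=90.1200, K−S=6.4600, hold=8.6996 ⇒ V=8.6996 continue | (k=8,j=5): S=115.1579, K−S=0.0000, hold=0.0000 ⇒ V=0.0000 continue | (k=8,j=6): S=147.1521, K−S=0.0000, hold=0.0000 ⇒ V=0.0000 continue | (k=8,j=7): S=188.0352, K−S=0.0000, hold=0.0000 ⇒ V=0.0000 continue | (k=8,j=8): S=240.2767, K−S=0.0000, hold=0.0000 ⇒ V=0.0000 continue  boundary S*=70.5259
step 7: (k=7,j=0): S=38.2091, K−S=58.3709, hold=58.0660 ⇒ V=58.3709 exercise | (k=7,j=1): S=48.8247, K−S=47.7553, hold=47.4504 ⇒ V=47.7553 exercise | (k=7,j=2): S=62.3896, K−S=34.1904, hold=33.8855 ⇒ V=34.1904 exercise | (k=7,j=3): S=79.7232, K−S=16.8568, hold=17.6286 ⇒ V=17.6286 continue | (k=7,j=4): S=101.8726, K−S=0.0000, hold=4.4898 ⇒ V=4.4898 continue | (k=7,j=5): S=130.1758, K−S=0.0000, hold=0.0000 ⇒ V=0.0000 continue | (k=7,j=6): S=166.3423, K−S=0.0000, hold=0.0000 ⇒ V=0.0000 continue | (k=7,j=7): S=212.5570, K−S=0.0000, hold=0.0000 ⇒ V=0.0000 continue  boundary S*=62.3896
step 6: (k=6,j=0): S=43.1920, K−S=53.3880, hold=53.0831 ⇒ V=53.3880 exercise | (k=6,j=1): S=55.1920, K−S=41.3880, hold=41.0832 ⇒ V=41.3880 exercise | (k=6,j=2): S=70.5259, K−S=26.0541, hold=26.1203 ⇒ V=26.1203 continue | (k=6,j=3): S=90.1200, K−S=6.4600, hold=11.2564 ⇒ V=11.2564 continue | (k=6,j=4): S=115.1579, K−S=0.0000, hold=2.3171 ⇒ V=2.3171 continue | (k=6,j=5): S=147.1521, K−S=0.0000, hold=0.0000 ⇒ V=0.0000 continue | (k=6,j=6): S=188.0352, K−S=0.0000, hold=0.0000 ⇒ V=0.0000 continue  boundary S*=55.1920
step 5: (k=5,j=0): S=48.8247, K−S=47.7553, hold=47.4504 ⇒ V=47.7553 exercise | (k=5,j=1): S=62.3896, K−S=34.1904, hold=33.9173 ⇒ V=34.1904 exercise | (k=5,j=2): S=79.7232, K−S=16.8568, hold=18.8919 ⇒ V=18.8919 continue | (k=5,j=3): S=101.8726, K−S=0.0000, hold=6.9233 ⇒ V=6.9233 continue | (k=5,j=4): S=130.1758, K−S=0.0000, hold=1.1958 ⇒ V=1.1958 continue | (k=5,j=5): S=166.3423, K−S=0.0000, hold=0.0000 ⇒ V=0.0000 continue  boundary S*=62.3896
step 4: (k=4,j=0): S=55.1920, K−S=41.3880, hold=41.0832 ⇒ V=41.3880 exercise | (k=4,j=1): S=70.5259, K−S=26.0541, hold=26.7277 ⇒ V=26.7277 continue | (k=4,j=2): S=90.1200, K−S=6.4600, hold=13.0783 ⇒ V=13.0783 continue | (k=4,j=3): S=115.1579, K−S=0.0000, hold=4.1479 ⇒ V=4.1479 continue | (k=4,j=4): S=147.1521, K−S=0.0000, hold=0.6172 ⇒ V=0.6172 continue  boundary S*=55.1920
step 3: (k=3,j=0): S=62.3896, K−S=34.1904, hold=34.2093 ⇒ V=34.2093 continue | (k=3,j=1): S=79.7232, K−S=16.8568, hold=20.0813 ⇒ V=20.0813 continue | (k=3,j=2): S=101.8726, K−S=0.0000, hold=8.7437 ⇒ V=8.7437 continue | (k=3,j=3): S=130.1758, K−S=0.0000, hold=2.4374 ⇒ V=2.4374 continue  boundary S*=-
step 2: (k=2,j=0): S=70.5259, K−S=26.0541, hold=27.3092 ⇒ V=27.3092 continue | (k=2,j=1): S=90.1200, K−S=6.4600, hold=14.5673 ⇒ V=14.5673 continue | (k=2,j=2): S=115.1579, K−S=0.0000, hold=5.6843 ⇒ V=5.6843 continue  boundary S*=-
step 1: (k=1,j=0): S=79.7232, K−S=16.8568, hold=21.0973 ⇒ V=21.0973 continue | (k=1,j=1): S=101.8726, K−S=0.0000, hold=10.2508 ⇒ V=10.2508 continue  boundary S*=-
step 0: (k=0,j=0): S=90.1200, K−S=6.4600, hold=15.8162 ⇒ V=15.8162 continue  boundary S*=-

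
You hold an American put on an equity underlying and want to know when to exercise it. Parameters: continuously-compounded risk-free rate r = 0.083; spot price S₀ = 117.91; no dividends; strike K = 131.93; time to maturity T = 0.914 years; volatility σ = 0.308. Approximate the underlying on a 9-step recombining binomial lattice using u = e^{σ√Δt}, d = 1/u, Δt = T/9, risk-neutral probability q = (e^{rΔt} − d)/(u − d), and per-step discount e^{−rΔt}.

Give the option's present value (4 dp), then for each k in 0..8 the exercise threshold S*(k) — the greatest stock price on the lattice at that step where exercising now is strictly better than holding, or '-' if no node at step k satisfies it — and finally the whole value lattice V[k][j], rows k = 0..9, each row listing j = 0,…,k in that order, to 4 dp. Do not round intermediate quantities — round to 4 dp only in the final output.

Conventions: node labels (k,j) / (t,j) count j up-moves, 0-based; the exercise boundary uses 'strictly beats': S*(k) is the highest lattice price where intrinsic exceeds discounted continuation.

price = 18.4216
boundary = - - 96.8939 87.8353 96.8939 106.8866 96.8939 106.8866 117.9100
tree:
18.4216
25.7969 11.8742
35.0361 17.6393 6.7151
44.0947 25.3418 10.7753 3.0547
52.3064 35.0361 16.7541 5.3998 0.9271
59.7504 44.0947 25.0434 9.3308 1.8379 0.0966
66.4984 52.3064 35.0361 15.6328 3.6316 0.2024 0.0000
72.6156 59.7504 44.0947 25.0434 7.1501 0.4239 0.0000 0.0000
78.1609 66.4984 52.3064 35.0361 14.0200 0.8879 0.0000 0.0000 0.0000
83.1877 72.6156 59.7504 44.0947 25.0434 1.8598 0.0000 0.0000 0.0000 0.0000

Δt=0.10156, u=1.10313, d=0.90651, q=0.51853, disc=e^(-rΔt)=0.99161
k=9 terminal: V=max(K-S,0) → 83.1877 72.6156 59.7504 44.0947 25.0434 1.8598 0.0000 0.0000 0.0000 0.0000
k=8: j=0 S=53.7691 intr=78.1609 cont=77.0535 V=78.1609[EX]; j=1 S=65.4316 intr=66.4984 cont=65.3910 V=66.4984[EX]; j=2 S=79.6236 intr=52.3064 cont=51.1990 V=52.3064[EX]; j=3 S=96.8939 intr=35.0361 cont=33.9288 V=35.0361[EX]; j=4 S=117.9100 intr=14.0200 cont=12.9126 V=14.0200[EX]; j=5 S=143.4845 intr=0.0000 cont=0.8879 V=0.8879[hold]; j=6 S=174.6061 intr=0.0000 cont=0.0000 V=0.0000[hold]; j=7 S=212.4780 intr=0.0000 cont=0.0000 V=0.0000[hold]; j=8 S=258.5641 intr=0.0000 cont=0.0000 V=0.0000[hold]  S*(8)=117.9100
k=7: j=0 S=59.3144 intr=72.6156 cont=71.5082 V=72.6156[EX]; j=1 S=72.1796 intr=59.7504 cont=58.6430 V=59.7504[EX]; j=2 S=87.8353 intr=44.0947 cont=42.9873 V=44.0947[EX]; j=3 S=106.8866 intr=25.0434 cont=23.9360 V=25.0434[EX]; j=4 S=130.0702 intr=1.8598 cont=7.1501 V=7.1501[hold]; j=5 S=158.2823 intr=0.0000 cont=0.4239 V=0.4239[hold]; j=6 S=192.6135 intr=0.0000 cont=0.0000 V=0.0000[hold]; j=7 S=234.3911 intr=0.0000 cont=0.0000 V=0.0000[hold]  S*(7)=106.8866
k=6: j=0 S=65.4316 intr=66.4984 cont=65.3910 V=66.4984[EX]; j=1 S=79.6236 intr=52.3064 cont=51.1990 V=52.3064[EX]; j=2 S=96.8939 intr=35.0361 cont=33.9288 V=35.0361[EX]; j=3 S=117.9100 intr=14.0200 cont=15.6328 V=15.6328[hold]; j=4 S=143.4845 intr=0.0000 cont=3.6316 V=3.6316[hold]; j=5 S=174.6061 intr=0.0000 cont=0.2024 V=0.2024[hold]; j=6 S=212.4780 intr=0.0000 cont=0.0000 V=0.0000[hold]  S*(6)=96.8939
k=5: j=0 S=72.1796 intr=59.7504 cont=58.6430 V=59.7504[EX]; j=1 S=87.8353 intr=44.0947 cont=42.9873 V=44.0947[EX]; j=2 S=106.8866 intr=25.0434 cont=24.7652 V=25.0434[EX]; j=3 S=130.0702 intr=1.8598 cont=9.3308 V=9.3308[hold]; j=4 S=158.2823 intr=0.0000 cont=1.8379 V=1.8379[hold]; j=5 S=192.6135 intr=0.0000 cont=0.0966 V=0.0966[hold]  S*(5)=106.8866
k=4: j=0 S=79.6236 intr=52.3064 cont=51.1990 V=52.3064[EX]; j=1 S=96.8939 intr=35.0361 cont=33.9288 V=35.0361[EX]; j=2 S=117.9100 intr=14.0200 cont=16.7541 V=16.7541[hold]; j=3 S=143.4845 intr=0.0000 cont=5.3998 V=5.3998[hold]; j=4 S=174.6061 intr=0.0000 cont=0.9271 V=0.9271[hold]  S*(4)=96.8939
k=3: j=0 S=87.8353 intr=44.0947 cont=42.9873 V=44.0947[EX]; j=1 S=106.8866 intr=25.0434 cont=25.3418 V=25.3418[hold]; j=2 S=130.0702 intr=1.8598 cont=10.7753 V=10.7753[hold]; j=3 S=158.2823 intr=0.0000 cont=3.0547 V=3.0547[hold]  S*(3)=87.8353
k=2: j=0 S=96.8939 intr=35.0361 cont=34.0822 V=35.0361[EX]; j=1 S=117.9100 intr=14.0200 cont=17.6393 V=17.6393[hold]; j=2 S=143.4845 intr=0.0000 cont=6.7151 V=6.7151[hold]  S*(2)=96.8939
k=1: j=0 S=106.8866 intr=25.0434 cont=25.7969 V=25.7969[hold]; j=1 S=130.0702 intr=1.8598 cont=11.8742 V=11.8742[hold]  S*(1)=-
k=0: j=0 S=117.9100 intr=14.0200 cont=18.4216 V=18.4216[hold]  S*(0)=-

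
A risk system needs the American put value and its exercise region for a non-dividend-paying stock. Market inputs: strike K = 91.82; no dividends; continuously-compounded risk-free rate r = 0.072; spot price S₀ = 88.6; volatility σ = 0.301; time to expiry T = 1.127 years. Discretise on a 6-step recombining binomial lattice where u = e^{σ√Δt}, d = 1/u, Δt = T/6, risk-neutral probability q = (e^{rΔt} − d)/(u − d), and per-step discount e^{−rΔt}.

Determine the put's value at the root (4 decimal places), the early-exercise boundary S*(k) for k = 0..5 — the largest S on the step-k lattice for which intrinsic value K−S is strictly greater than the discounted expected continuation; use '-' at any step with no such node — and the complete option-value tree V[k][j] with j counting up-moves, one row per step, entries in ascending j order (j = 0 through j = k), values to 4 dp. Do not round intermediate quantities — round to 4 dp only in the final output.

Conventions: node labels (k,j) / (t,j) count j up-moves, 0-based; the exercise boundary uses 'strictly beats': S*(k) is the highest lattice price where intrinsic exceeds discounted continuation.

price = 10.2525
boundary = - - 68.2534 59.9058 68.2534 77.7640
tree:
10.2525
15.8384 5.3541
23.5666 9.1047 2.0251
31.9142 14.9883 3.9008 0.3431
39.2408 23.5666 7.4459 0.7237 0.0000
45.6713 31.9142 14.0560 1.5265 0.0000 0.0000
51.3154 39.2408 23.5666 3.2200 0.0000 0.0000 0.0000

Δt=0.18783, u=1.13934, d=0.87770, q=0.51947, disc=e^(-rΔt)=0.98657
k=6 terminal: V=max(K-S,0) → 51.3154 39.2408 23.5666 3.2200 0.0000 0.0000 0.0000
k=5: j=0 S=46.1487 intr=45.6713 cont=44.4379 V=45.6713[EX]; j=1 S=59.9058 intr=31.9142 cont=30.6807 V=31.9142[EX]; j=2 S=77.7640 intr=14.0560 cont=12.8225 V=14.0560[EX]; j=3 S=100.9459 intr=0.0000 cont=1.5265 V=1.5265[hold]; j=4 S=131.0383 intr=0.0000 cont=0.0000 V=0.0000[hold]; j=5 S=170.1014 intr=0.0000 cont=0.0000 V=0.0000[hold]  S*(5)=77.7640
k=4: j=0 S=52.5792 intr=39.2408 cont=38.0073 V=39.2408[EX]; j=1 S=68.2534 intr=23.5666 cont=22.3332 V=23.5666[EX]; j=2 S=88.6000 intr=3.2200 cont=7.4459 V=7.4459[hold]; j=3 S=115.0121 intr=0.0000 cont=0.7237 V=0.7237[hold]; j=4 S=149.2977 intr=0.0000 cont=0.0000 V=0.0000[hold]  S*(4)=68.2534
k=3: j=0 S=59.9058 intr=31.9142 cont=30.6807 V=31.9142[EX]; j=1 S=77.7640 intr=14.0560 cont=14.9883 V=14.9883[hold]; j=2 S=100.9459 intr=0.0000 cont=3.9008 V=3.9008[hold]; j=3 S=131.0383 intr=0.0000 cont=0.3431 V=0.3431[hold]  S*(3)=59.9058
k=2: j=0 S=68.2534 intr=23.5666 cont=22.8110 V=23.5666[EX]; j=1 S=88.6000 intr=3.2200 cont=9.1047 V=9.1047[hold]; j=2 S=115.0121 intr=0.0000 cont=2.0251 V=2.0251[hold]  S*(2)=68.2534
k=1: j=0 S=77.7640 intr=14.0560 cont=15.8384 V=15.8384[hold]; j=1 S=100.9459 intr=0.0000 cont=5.3541 V=5.3541[hold]  S*(1)=-
k=0: j=0 S=88.6000 intr=3.2200 cont=10.2525 V=10.2525[hold]  S*(0)=-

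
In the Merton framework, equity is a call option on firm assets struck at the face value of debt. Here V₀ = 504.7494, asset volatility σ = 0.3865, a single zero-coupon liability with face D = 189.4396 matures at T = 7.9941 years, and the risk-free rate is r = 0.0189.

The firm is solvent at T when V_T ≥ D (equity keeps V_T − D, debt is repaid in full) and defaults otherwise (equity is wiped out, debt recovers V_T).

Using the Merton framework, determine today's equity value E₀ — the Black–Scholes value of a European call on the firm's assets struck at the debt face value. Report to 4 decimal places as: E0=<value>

E0=364.0654

Equity is a call on the firm's assets struck at D = 189.4396:
d₁ = [ln(V₀/D) + (r + σ²/2)T] / (σ√T)
   = [ln(504.7494/189.4396) + (0.0189 + 0.5·0.3865²)·7.9941] / (0.3865·√7.9941)
   = [0.979992 + 0.748177] / 1.092784 = 1.581437
d₂ = d₁ − σ√T = 1.581437 − 1.092784 = 0.488653
N(d₁) = 0.943111,  N(d₂) = 0.687456,  e^(−rT) = 0.859772
E₀ = V₀·N(d₁) − D·e^(−rT)·N(d₂)
   = 504.7494·0.943111 − 189.4396·0.859772·0.687456 = 364.065365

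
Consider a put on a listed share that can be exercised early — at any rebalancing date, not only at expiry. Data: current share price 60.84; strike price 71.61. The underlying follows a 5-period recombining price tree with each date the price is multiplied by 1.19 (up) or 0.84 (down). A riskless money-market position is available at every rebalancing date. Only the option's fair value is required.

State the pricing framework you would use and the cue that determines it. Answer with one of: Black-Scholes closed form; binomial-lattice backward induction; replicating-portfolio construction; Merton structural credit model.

framework: binomial-lattice backward induction

Key observation: the put (strike 71.61 on spot 60.84) is American-style on a 5-step discrete price model, so the early-exercise decision at every node requires stepwise backward valuation — a closed form cannot price the exercise right.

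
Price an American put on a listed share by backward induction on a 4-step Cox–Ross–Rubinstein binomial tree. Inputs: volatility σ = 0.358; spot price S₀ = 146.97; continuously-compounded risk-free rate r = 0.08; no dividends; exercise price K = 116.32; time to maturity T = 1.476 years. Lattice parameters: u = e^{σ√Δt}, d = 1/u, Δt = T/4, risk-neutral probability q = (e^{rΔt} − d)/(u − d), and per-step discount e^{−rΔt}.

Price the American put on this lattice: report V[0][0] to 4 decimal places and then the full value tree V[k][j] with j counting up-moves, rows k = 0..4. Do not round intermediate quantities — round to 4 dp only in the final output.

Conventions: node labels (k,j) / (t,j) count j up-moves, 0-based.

price = 7.5041
tree:
7.5041
13.5563 2.2232
23.7517 4.7134 0.0000
39.7793 9.9928 0.0000 0.0000
54.7389 21.1855 0.0000 0.0000 0.0000

Δt=0.36900, u=1.24293, d=0.80455, q=0.51419, disc=e^(-rΔt)=0.97091
k=4 terminal: V=max(K-S,0) → 54.7389 21.1855 0.0000 0.0000 0.0000
k=3: j=0 S=76.5407 intr=39.7793 cont=36.3957 V=39.7793[EX]; j=1 S=118.2452 intr=0.0000 cont=9.9928 V=9.9928[hold]; j=2 S=182.6729 intr=0.0000 cont=0.0000 V=0.0000[hold]; j=3 S=282.2050 intr=0.0000 cont=0.0000 V=0.0000[hold]
k=2: j=0 S=95.1345 intr=21.1855 cont=23.7517 V=23.7517[hold]; j=1 S=146.9700 intr=0.0000 cont=4.7134 V=4.7134[hold]; j=2 S=227.0489 intr=0.0000 cont=0.0000 V=0.0000[hold]
k=1: j=0 S=118.2452 intr=0.0000 cont=13.5563 V=13.5563[hold]; j=1 S=182.6729 intr=0.0000 cont=2.2232 V=2.2232[hold]
k=0: j=0 S=146.9700 intr=0.0000 cont=7.5041 V=7.5041[hold]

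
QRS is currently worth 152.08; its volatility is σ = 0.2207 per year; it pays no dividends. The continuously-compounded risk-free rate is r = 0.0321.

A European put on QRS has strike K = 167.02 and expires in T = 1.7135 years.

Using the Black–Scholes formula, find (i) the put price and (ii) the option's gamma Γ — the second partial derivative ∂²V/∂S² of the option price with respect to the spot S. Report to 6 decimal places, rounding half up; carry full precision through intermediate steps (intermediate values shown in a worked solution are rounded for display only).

σ√T = 0.2207·√1.7135 = 0.288898
d₁ = (ln(S/K) + (r+σ²/2)T) / (σ√T) = (ln(152.08/167.02) + (0.0321+0.2207²/2)·1.7135) / 0.288898 = (-0.093707 + 0.096734) / 0.288898 = 0.010479
d₂ = d₁ − σ√T = 0.010479 − 0.288898 = -0.278418
e^{−rT} = 0.946482
N(−d₁) = 0.495819,  N(−d₂) = 0.609654
Put price V = K·e^{−rT}·N(−d₂) − S·N(−d₁) = 96.375039 − 75.404214 = 20.970825
φ(d₁) = (1/√(2π))·e^{−d₁²/2} = 0.398920
Γ = φ(d₁) / (S·σ·√T) = 0.009080

price = 20.970825
Γ = 0.009080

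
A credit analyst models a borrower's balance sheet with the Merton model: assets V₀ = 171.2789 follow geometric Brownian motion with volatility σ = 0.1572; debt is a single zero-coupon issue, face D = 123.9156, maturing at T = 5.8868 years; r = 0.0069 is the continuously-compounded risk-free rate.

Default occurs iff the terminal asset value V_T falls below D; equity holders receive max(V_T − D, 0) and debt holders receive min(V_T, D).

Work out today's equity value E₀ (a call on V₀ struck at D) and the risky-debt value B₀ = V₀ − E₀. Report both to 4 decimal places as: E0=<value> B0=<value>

Apply the equity-as-call identities (strike 123.9156, horizon 5.8868 years):
d₁ = [ln(V₀/D) + (r + σ²/2)T] / (σ√T)
   = [ln(171.2789/123.9156) + (0.0069 + 0.5·0.1572²)·5.8868] / (0.1572·√5.8868)
   = [0.323693 + 0.113356] / 0.381410 = 1.145875
d₂ = d₁ − σ√T = 1.145875 − 0.381410 = 0.764465
N(d₁) = 0.874077,  N(d₂) = 0.777705,  e^(−rT) = 0.960195
E₀ = V₀·N(d₁) − D·e^(−rT)·N(d₂)
   = 171.2789·0.874077 − 123.9156·0.960195·0.777705 = 57.177107
B₀ = V₀ − E₀ = 171.2789 − 57.177107 = 114.101793

E0=57.1771 B0=114.1018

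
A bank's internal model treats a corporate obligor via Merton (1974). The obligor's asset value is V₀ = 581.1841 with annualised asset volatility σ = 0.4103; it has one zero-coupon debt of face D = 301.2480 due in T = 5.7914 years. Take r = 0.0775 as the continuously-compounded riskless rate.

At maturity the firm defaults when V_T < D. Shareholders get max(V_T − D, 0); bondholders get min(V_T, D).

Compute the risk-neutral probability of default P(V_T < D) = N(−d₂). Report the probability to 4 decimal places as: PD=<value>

PD=0.2655

With assets at 581.1841 and a single debt payment of 301.2480 at 5.7914 years:
d₁ = [ln(V₀/D) + (r + σ²/2)T] / (σ√T)
   = [ln(581.1841/301.2480) + (0.0775 + 0.5·0.4103²)·5.7914] / (0.4103·√5.7914)
   = [0.657134 + 0.936313] / 0.987400 = 1.613780
d₂ = d₁ − σ√T = 1.613780 − 0.987400 = 0.626380
risk-neutral PD = N(−d₂) = N(-0.626380) = 0.265533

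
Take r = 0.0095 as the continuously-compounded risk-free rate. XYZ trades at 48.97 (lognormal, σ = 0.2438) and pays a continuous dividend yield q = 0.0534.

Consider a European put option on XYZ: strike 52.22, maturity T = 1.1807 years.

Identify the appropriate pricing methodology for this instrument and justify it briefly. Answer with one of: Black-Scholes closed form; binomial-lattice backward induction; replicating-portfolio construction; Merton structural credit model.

framework: Black-Scholes closed form

Key observation: with XYZ following a GBM at constant σ and r, the European put struck at 52.22 prices in closed form — nothing here needs a stepwise model or a balance sheet.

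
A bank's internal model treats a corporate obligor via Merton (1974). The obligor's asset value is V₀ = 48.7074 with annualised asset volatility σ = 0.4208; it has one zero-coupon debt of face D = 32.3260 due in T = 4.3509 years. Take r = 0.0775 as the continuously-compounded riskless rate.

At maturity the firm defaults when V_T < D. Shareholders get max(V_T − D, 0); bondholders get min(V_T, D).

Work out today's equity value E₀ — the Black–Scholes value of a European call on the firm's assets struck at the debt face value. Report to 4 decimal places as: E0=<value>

With assets at 48.7074 and a single debt payment of 32.3260 at 4.3509 years:
d₁ = [ln(V₀/D) + (r + σ²/2)T] / (σ√T)
   = [ln(48.7074/32.3260) + (0.0775 + 0.5·0.4208²)·4.3509] / (0.4208·√4.3509)
   = [0.409959 + 0.722407] / 0.877739 = 1.290095
d₂ = d₁ − σ√T = 1.290095 − 0.877739 = 0.412356
N(d₁) = 0.901491,  N(d₂) = 0.659961,  e^(−rT) = 0.713770
E₀ = V₀·N(d₁) − D·e^(−rT)·N(d₂)
   = 48.7074·0.901491 − 32.3260·0.713770·0.659961 = 28.681801

E0=28.6818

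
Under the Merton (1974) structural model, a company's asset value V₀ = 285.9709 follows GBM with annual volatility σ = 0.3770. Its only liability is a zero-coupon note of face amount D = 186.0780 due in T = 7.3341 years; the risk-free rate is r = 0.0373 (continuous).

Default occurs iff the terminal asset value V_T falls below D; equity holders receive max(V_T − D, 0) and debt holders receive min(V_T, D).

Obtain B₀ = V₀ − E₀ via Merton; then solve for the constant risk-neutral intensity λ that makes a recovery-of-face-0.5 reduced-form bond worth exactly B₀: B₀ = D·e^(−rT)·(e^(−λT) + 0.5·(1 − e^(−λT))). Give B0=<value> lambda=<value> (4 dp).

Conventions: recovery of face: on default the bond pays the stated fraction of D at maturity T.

B0=113.7335 lambda=0.0681

Work the structural quantities from V₀ = 285.9709 against face 186.0780:
d₁ = [ln(V₀/D) + (r + σ²/2)T] / (σ√T)
   = [ln(285.9709/186.0780) + (0.0373 + 0.5·0.3770²)·7.3341] / (0.3770·√7.3341)
   = [0.429724 + 0.794756] / 1.020974 = 1.199325
d₂ = d₁ − σ√T = 1.199325 − 1.020974 = 0.178351
N(d₁) = 0.884799,  N(d₂) = 0.570776,  e^(−rT) = 0.760665
E₀ = V₀·N(d₁) − D·e^(−rT)·N(d₂)
   = 285.9709·0.884799 − 186.0780·0.760665·0.570776 = 172.237403
B₀ = V₀ − E₀ = 285.9709 − 172.237403 = 113.733497
e^(−λT) = (B₀·e^(rT)/D − 0.5)/(1 − 0.5) = (113.7335·1.314639/186.0780 − 0.5)/0.5 = 0.60705155
λ = −ln(0.60705155)/7.3341 = 0.068058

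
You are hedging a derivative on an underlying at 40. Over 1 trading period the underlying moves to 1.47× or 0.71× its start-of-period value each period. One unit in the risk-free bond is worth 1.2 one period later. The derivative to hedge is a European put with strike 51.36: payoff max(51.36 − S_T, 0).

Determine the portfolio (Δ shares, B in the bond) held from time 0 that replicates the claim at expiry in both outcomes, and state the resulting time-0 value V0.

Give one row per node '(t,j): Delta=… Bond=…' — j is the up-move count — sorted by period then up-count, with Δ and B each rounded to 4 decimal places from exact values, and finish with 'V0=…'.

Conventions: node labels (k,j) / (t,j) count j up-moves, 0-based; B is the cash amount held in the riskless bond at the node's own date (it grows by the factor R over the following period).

Since d<R<u, set p* = (R−d)/(u−d) = 0.6447; price each node as the discounted p*-expectation of its children.
At maturity the claim pays: V(1,0)=22.9600, V(1,1)=0.0000
Node (0,0) S=40.0000: V=(p*·0.0000+(1−p*)·22.9600)/1.2=6.7974; Δ=(0.0000−22.9600)/(58.8000−28.4000)=-0.7553; B=V−Δ·S=37.0079
As a check, the time-0 holding Δ(0,0)·S0 + B(0,0) comes to 6.7974 — exactly V0.

(0,0): Delta=-0.7553 Bond=37.0079
V0=6.7974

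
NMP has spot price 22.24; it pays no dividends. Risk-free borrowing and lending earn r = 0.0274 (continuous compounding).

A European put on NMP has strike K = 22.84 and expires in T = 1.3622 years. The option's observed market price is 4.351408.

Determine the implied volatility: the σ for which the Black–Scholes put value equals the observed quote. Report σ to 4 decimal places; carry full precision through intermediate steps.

At σ = 0.4386 the Black–Scholes value reproduces the quote:
σ√T = 0.4386·√1.3622 = 0.511905
d₁ = (ln(S/K) + (r+σ²/2)T) / (σ√T) = (ln(22.24/22.84) + (0.0274+0.4386²/2)·1.3622) / 0.511905 = (-0.026621 + 0.168347) / 0.511905 = 0.276861
d₂ = d₁ − σ√T = 0.276861 − 0.511905 = -0.235043
e^{−rT} = 0.963364
N(−d₁) = 0.390943,  N(−d₂) = 0.592912
V = K·e^{−rT}·N(−d₂) − S·N(−d₁) = 13.045988 − 8.694580 = 4.351408 (the quoted price), and the Black–Scholes price is strictly increasing in σ, so σ is unique

sigma = 0.4386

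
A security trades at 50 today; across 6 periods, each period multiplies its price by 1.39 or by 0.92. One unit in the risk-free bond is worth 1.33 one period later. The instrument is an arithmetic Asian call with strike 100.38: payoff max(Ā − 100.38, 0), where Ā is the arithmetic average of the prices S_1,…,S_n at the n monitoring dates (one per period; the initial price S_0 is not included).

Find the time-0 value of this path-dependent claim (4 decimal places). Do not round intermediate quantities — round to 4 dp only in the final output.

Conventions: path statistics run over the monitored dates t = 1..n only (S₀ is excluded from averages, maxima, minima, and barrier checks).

price = 9.5978

Set p* = 0.8723 (from d < R < u); the path-dependent value is the discounted p*-expectation over all price paths.
Enumerate all 2^6 = 64 price paths (U = up ×1.39, D = down ×0.92); each path with k up-moves has probability p*^k·(1−p*)^(6−k).
DDDDDD: Ā=37.7243, payoff=0.0000, prob=0.000004
UDDDDD: Ā=56.9965, payoff=0.0000, prob=0.000030
DUDDDD: Ā=53.0798, payoff=0.0000, prob=0.000030
UUDDDD: Ā=80.1967, payoff=0.0000, prob=0.000202
DDUDDD: Ā=49.4765, payoff=0.0000, prob=0.000030
UDUDDD: Ā=74.7526, payoff=0.0000, prob=0.000202
DUUDDD: Ā=70.8359, payoff=0.0000, prob=0.000202
UUUDDD: Ā=107.0238, payoff=6.6438, prob=0.001381
DDDUDD: Ā=46.1614, payoff=0.0000, prob=0.000030
UDDUDD: Ā=69.7439, payoff=0.0000, prob=0.000202
DUDUDD: Ā=65.8273, payoff=0.0000, prob=0.000202
UUDUDD: Ā=99.4564, payoff=0.0000, prob=0.001381
DDUUDD: Ā=62.2239, payoff=0.0000, prob=0.000202
UDUUDD: Ā=94.0122, payoff=0.0000, prob=0.001381
DUUUDD: Ā=90.0956, payoff=0.0000, prob=0.001381
UUUUDD: Ā=136.1227, payoff=35.7427, prob=0.009437
DDDDUD: Ā=43.1116, payoff=0.0000, prob=0.000030
UDDDUD: Ā=65.1360, payoff=0.0000, prob=0.000202
DUDDUD: Ā=61.2193, payoff=0.0000, prob=0.000202
UUDDUD: Ā=92.4944, payoff=0.0000, prob=0.001381
DDUDUD: Ā=57.6160, payoff=0.0000, prob=0.000202
UDUDUD: Ā=87.0502, payoff=0.0000, prob=0.001381
DUUDUD: Ā=83.1336, payoff=0.0000, prob=0.001381
UUUDUD: Ā=125.6040, payoff=25.2240, prob=0.009437
DDDUUD: Ā=54.3009, payoff=0.0000, prob=0.000202
UDDUUD: Ā=82.0416, payoff=0.0000, prob=0.001381
DUDUUD: Ā=78.1249, payoff=0.0000, prob=0.001381
UUDUUD: Ā=118.0366, payoff=17.6566, prob=0.009437
DDUUUD: Ā=74.5216, payoff=0.0000, prob=0.001381
UDUUUD: Ā=112.5924, payoff=12.2124, prob=0.009437
DUUUUD: Ā=108.6758, payoff=8.2958, prob=0.009437
UUUUUD: Ā=164.1949, payoff=63.8149, prob=0.064489
DDDDDU: Ā=40.3057, payoff=0.0000, prob=0.000030
UDDDDU: Ā=60.8967, payoff=0.0000, prob=0.000202
DUDDDU: Ā=56.9800, payoff=0.0000, prob=0.000202
UUDDDU: Ā=86.0894, payoff=0.0000, prob=0.001381
DDUDDU: Ā=53.3767, payoff=0.0000, prob=0.000202
UDUDDU: Ā=80.6452, payoff=0.0000, prob=0.001381
DUUDDU: Ā=76.7285, payoff=0.0000, prob=0.001381
UUUDDU: Ā=115.9268, payoff=15.5468, prob=0.009437
DDDUDU: Ā=50.0616, payoff=0.0000, prob=0.000202
UDDUDU: Ā=75.6366, payoff=0.0000, prob=0.001381
DUDUDU: Ā=71.7199, payoff=0.0000, prob=0.001381
UUDUDU: Ā=108.3594, payoff=7.9794, prob=0.009437
DDUUDU: Ā=68.1166, payoff=0.0000, prob=0.001381
UDUUDU: Ā=102.9152, payoff=2.5352, prob=0.009437
DUUUDU: Ā=98.9986, payoff=0.0000, prob=0.009437
UUUUDU: Ā=149.5739, payoff=49.1939, prob=0.064489
DDDDUU: Ā=47.0118, payoff=0.0000, prob=0.000202
UDDDUU: Ā=71.0286, payoff=0.0000, prob=0.001381
DUDDUU: Ā=67.1120, payoff=0.0000, prob=0.001381
UUDDUU: Ā=101.3974, payoff=1.0174, prob=0.009437
DDUDUU: Ā=63.5086, payoff=0.0000, prob=0.001381
UDUDUU: Ā=95.9532, payoff=0.0000, prob=0.009437
DUUDUU: Ā=92.0366, payoff=0.0000, prob=0.009437
UUUDUU: Ā=139.0553, payoff=38.6753, prob=0.064489
DDDUUU: Ā=60.1936, payoff=0.0000, prob=0.001381
UDDUUU: Ā=90.9446, payoff=0.0000, prob=0.009437
DUDUUU: Ā=87.0279, payoff=0.0000, prob=0.009437
UUDUUU: Ā=131.4879, payoff=31.1079, prob=0.064489
DDUUUU: Ā=83.4246, payoff=0.0000, prob=0.009437
UDUUUU: Ā=126.0437, payoff=25.6637, prob=0.064489
DUUUUU: Ā=122.1270, payoff=21.7470, prob=0.064489
UUUUUU: Ā=184.5180, payoff=84.1380, prob=0.440673
Price = Σ prob·payoff / R^6 = 53.123053 / 5.534901 = 9.5978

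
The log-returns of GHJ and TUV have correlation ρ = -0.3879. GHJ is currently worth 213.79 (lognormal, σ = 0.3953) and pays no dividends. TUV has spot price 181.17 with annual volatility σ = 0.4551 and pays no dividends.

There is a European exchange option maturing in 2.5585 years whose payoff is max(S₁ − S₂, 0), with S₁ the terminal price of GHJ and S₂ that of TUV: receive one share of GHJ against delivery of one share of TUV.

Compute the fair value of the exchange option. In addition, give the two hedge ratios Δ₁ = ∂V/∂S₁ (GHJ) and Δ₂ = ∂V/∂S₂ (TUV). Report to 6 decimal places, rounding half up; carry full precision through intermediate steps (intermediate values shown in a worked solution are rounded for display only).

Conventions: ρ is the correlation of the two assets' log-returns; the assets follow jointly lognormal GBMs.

σ_eff = √(σ₁² + σ₂² − 2ρσ₁σ₂) = √(0.3953² + 0.4551² − 2·-0.3879·0.3953·0.4551) = 0.709186
d₁ = (ln(S₁/S₂) + (q₂ − q₁ + σ_eff²/2)T) / (σ_eff√T) = (ln(213.79/181.17) + (0.0 − 0.0 + 0.251473)·2.5585) / 1.134366 = 0.713131
d₂ = d₁ − σ_eff√T = 0.713131 − 1.134366 = -0.421235
N(d₁) = 0.762118,  N(d₂) = 0.336792
V = S₁·e^{−q₁T}·N(d₁) − S₂·e^{−q₂T}·N(d₂) = 162.933123 − 61.016569 = 101.916554
Key observation: the rate r is irrelevant here: denominating values in TUV turns the exchange into a ratio option on S₁/S₂, and discounting at r drops out.
Δ₁ = e^{−q₁T}·N(d₁) = 0.762118;  Δ₂ = −e^{−q₂T}·N(d₂) = -0.336792

exchange price = 101.916554
Δ1 = 0.762118
Δ2 = -0.336792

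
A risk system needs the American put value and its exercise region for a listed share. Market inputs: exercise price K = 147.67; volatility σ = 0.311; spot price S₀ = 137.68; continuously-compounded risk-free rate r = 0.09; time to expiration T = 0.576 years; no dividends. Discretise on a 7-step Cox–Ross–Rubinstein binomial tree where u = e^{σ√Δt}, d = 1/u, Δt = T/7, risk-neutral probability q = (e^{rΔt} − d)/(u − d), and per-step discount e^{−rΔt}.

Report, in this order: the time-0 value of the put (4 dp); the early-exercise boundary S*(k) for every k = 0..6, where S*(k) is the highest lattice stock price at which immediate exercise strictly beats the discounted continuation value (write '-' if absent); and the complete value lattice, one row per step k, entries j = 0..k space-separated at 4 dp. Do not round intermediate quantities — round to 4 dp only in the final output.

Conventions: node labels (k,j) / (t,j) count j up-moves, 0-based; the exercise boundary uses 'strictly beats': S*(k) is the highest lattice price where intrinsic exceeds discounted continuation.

price = 15.5614
boundary = - - 115.1814 105.3509 115.1814 125.9293 115.1814
tree:
15.5614
22.9150 8.9776
32.4886 14.3817 4.1041
42.3191 22.1640 7.3842 1.1268
51.3106 32.4886 12.9247 2.3616 0.0000
59.5347 42.3191 21.7407 4.9495 0.0000 0.0000
67.0569 51.3106 32.4886 10.3733 0.0000 0.0000 0.0000
73.9371 59.5347 42.3191 21.7407 0.0000 0.0000 0.0000 0.0000

Δt=0.08229, u=1.09331, d=0.91465, q=0.51932, disc=e^(-rΔt)=0.99262
k=7 terminal: V=max(K-S,0) → 73.9371 59.5347 42.3191 21.7407 0.0000 0.0000 0.0000 0.0000
k=6: j=0 S=80.6131 intr=67.0569 cont=65.9674 V=67.0569[EX]; j=1 S=96.3594 intr=51.3106 cont=50.2211 V=51.3106[EX]; j=2 S=115.1814 intr=32.4886 cont=31.3990 V=32.4886[EX]; j=3 S=137.6800 intr=9.9900 cont=10.3733 V=10.3733[hold]; j=4 S=164.5733 intr=0.0000 cont=0.0000 V=0.0000[hold]; j=5 S=196.7196 intr=0.0000 cont=0.0000 V=0.0000[hold]; j=6 S=235.1452 intr=0.0000 cont=0.0000 V=0.0000[hold]  S*(6)=115.1814
k=5: j=0 S=88.1353 intr=59.5347 cont=58.4452 V=59.5347[EX]; j=1 S=105.3509 intr=42.3191 cont=41.2296 V=42.3191[EX]; j=2 S=125.9293 intr=21.7407 cont=20.8488 V=21.7407[EX]; j=3 S=150.5272 intr=0.0000 cont=4.9495 V=4.9495[hold]; j=4 S=179.9300 intr=0.0000 cont=0.0000 V=0.0000[hold]; j=5 S=215.0760 intr=0.0000 cont=0.0000 V=0.0000[hold]  S*(5)=125.9293
k=4: j=0 S=96.3594 intr=51.3106 cont=50.2211 V=51.3106[EX]; j=1 S=115.1814 intr=32.4886 cont=31.3990 V=32.4886[EX]; j=2 S=137.6800 intr=9.9900 cont=12.9247 V=12.9247[hold]; j=3 S=164.5733 intr=0.0000 cont=2.3616 V=2.3616[hold]; j=4 S=196.7196 intr=0.0000 cont=0.0000 V=0.0000[hold]  S*(4)=115.1814
k=3: j=0 S=105.3509 intr=42.3191 cont=41.2296 V=42.3191[EX]; j=1 S=125.9293 intr=21.7407 cont=22.1640 V=22.1640[hold]; j=2 S=150.5272 intr=0.0000 cont=7.3842 V=7.3842[hold]; j=3 S=179.9300 intr=0.0000 cont=1.1268 V=1.1268[hold]  S*(3)=105.3509
k=2: j=0 S=115.1814 intr=32.4886 cont=31.6172 V=32.4886[EX]; j=1 S=137.6800 intr=9.9900 cont=14.3817 V=14.3817[hold]; j=2 S=164.5733 intr=0.0000 cont=4.1041 V=4.1041[hold]  S*(2)=115.1814
k=1: j=0 S=125.9293 intr=21.7407 cont=22.9150 V=22.9150[hold]; j=1 S=150.5272 intr=0.0000 cont=8.9776 V=8.9776[hold]  S*(1)=-
k=0: j=0 S=137.6800 intr=9.9900 cont=15.5614 V=15.5614[hold]  S*(0)=-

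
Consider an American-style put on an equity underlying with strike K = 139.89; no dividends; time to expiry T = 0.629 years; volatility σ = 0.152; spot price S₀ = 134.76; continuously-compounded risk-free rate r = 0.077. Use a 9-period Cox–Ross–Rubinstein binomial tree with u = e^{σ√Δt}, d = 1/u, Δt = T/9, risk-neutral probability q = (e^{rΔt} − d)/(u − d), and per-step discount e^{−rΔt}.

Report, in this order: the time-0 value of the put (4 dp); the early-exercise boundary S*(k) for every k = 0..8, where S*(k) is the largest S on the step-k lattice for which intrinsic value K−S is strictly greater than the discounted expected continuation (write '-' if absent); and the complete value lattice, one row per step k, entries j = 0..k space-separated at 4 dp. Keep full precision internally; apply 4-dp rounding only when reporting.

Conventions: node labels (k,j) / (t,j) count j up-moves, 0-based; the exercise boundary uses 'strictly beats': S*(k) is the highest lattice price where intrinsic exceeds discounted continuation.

price = 6.8964
boundary = - - 124.3535 129.4522 124.3535 129.4522 124.3535 129.4522 134.7600
tree:
6.8964
10.5247 4.0784
15.5365 6.6418 2.0799
20.4344 10.4378 3.6880 0.8214
25.1394 15.5365 6.3321 1.6215 0.1932
29.6590 20.4344 10.4378 3.1291 0.4386 0.0000
34.0007 25.1394 15.5365 5.8505 0.9956 0.0000 0.0000
38.1713 29.6590 20.4344 10.4378 2.2600 0.0000 0.0000 0.0000
42.1777 34.0007 25.1394 15.5365 5.1300 0.0000 0.0000 0.0000 0.0000
46.0263 38.1713 29.6590 20.4344 10.4378 0.0000 0.0000 0.0000 0.0000 0.0000

Δt=0.06989, u=1.04100, d=0.96061, q=0.55708, disc=e^(-rΔt)=0.99463
k=9 terminal: V=max(K-S,0) → 46.0263 38.1713 29.6590 20.4344 10.4378 0.0000 0.0000 0.0000 0.0000 0.0000
k=8: j=0 S=97.7123 intr=42.1777 cont=41.4269 V=42.1777[EX]; j=1 S=105.8893 intr=34.0007 cont=33.2499 V=34.0007[EX]; j=2 S=114.7506 intr=25.1394 cont=24.3886 V=25.1394[EX]; j=3 S=124.3535 intr=15.5365 cont=14.7857 V=15.5365[EX]; j=4 S=134.7600 intr=5.1300 cont=4.5983 V=5.1300[EX]; j=5 S=146.0373 intr=0.0000 cont=0.0000 V=0.0000[hold]; j=6 S=158.2584 intr=0.0000 cont=0.0000 V=0.0000[hold]; j=7 S=171.5022 intr=0.0000 cont=0.0000 V=0.0000[hold]; j=8 S=185.8544 intr=0.0000 cont=0.0000 V=0.0000[hold]  S*(8)=134.7600
k=7: j=0 S=101.7187 intr=38.1713 cont=37.4205 V=38.1713[EX]; j=1 S=110.2310 intr=29.6590 cont=28.9082 V=29.6590[EX]; j=2 S=119.4556 intr=20.4344 cont=19.6836 V=20.4344[EX]; j=3 S=129.4522 intr=10.4378 cont=9.6870 V=10.4378[EX]; j=4 S=140.2854 intr=0.0000 cont=2.2600 V=2.2600[hold]; j=5 S=152.0251 intr=0.0000 cont=0.0000 V=0.0000[hold]; j=6 S=164.7473 intr=0.0000 cont=0.0000 V=0.0000[hold]; j=7 S=178.5341 intr=0.0000 cont=0.0000 V=0.0000[hold]  S*(7)=129.4522
k=6: j=0 S=105.8893 intr=34.0007 cont=33.2499 V=34.0007[EX]; j=1 S=114.7506 intr=25.1394 cont=24.3886 V=25.1394[EX]; j=2 S=124.3535 intr=15.5365 cont=14.7857 V=15.5365[EX]; j=3 S=134.7600 intr=5.1300 cont=5.8505 V=5.8505[hold]; j=4 S=146.0373 intr=0.0000 cont=0.9956 V=0.9956[hold]; j=5 S=158.2584 intr=0.0000 cont=0.0000 V=0.0000[hold]; j=6 S=171.5022 intr=0.0000 cont=0.0000 V=0.0000[hold]  S*(6)=124.3535
k=5: j=0 S=110.2310 intr=29.6590 cont=28.9082 V=29.6590[EX]; j=1 S=119.4556 intr=20.4344 cont=19.6836 V=20.4344[EX]; j=2 S=129.4522 intr=10.4378 cont=10.0862 V=10.4378[EX]; j=3 S=140.2854 intr=0.0000 cont=3.1291 V=3.1291[hold]; j=4 S=152.0251 intr=0.0000 cont=0.4386 V=0.4386[hold]; j=5 S=164.7473 intr=0.0000 cont=0.0000 V=0.0000[hold]  S*(5)=129.4522
k=4: j=0 S=114.7506 intr=25.1394 cont=24.3886 V=25.1394[EX]; j=1 S=124.3535 intr=15.5365 cont=14.7857 V=15.5365[EX]; j=2 S=134.7600 intr=5.1300 cont=6.3321 V=6.3321[hold]; j=3 S=146.0373 intr=0.0000 cont=1.6215 V=1.6215[hold]; j=4 S=158.2584 intr=0.0000 cont=0.1932 V=0.1932[hold]  S*(4)=124.3535
k=3: j=0 S=119.4556 intr=20.4344 cont=19.6836 V=20.4344[EX]; j=1 S=129.4522 intr=10.4378 cont=10.3530 V=10.4378[EX]; j=2 S=140.2854 intr=0.0000 cont=3.6880 V=3.6880[hold]; j=3 S=152.0251 intr=0.0000 cont=0.8214 V=0.8214[hold]  S*(3)=129.4522
k=2: j=0 S=124.3535 intr=15.5365 cont=14.7857 V=15.5365[EX]; j=1 S=134.7600 intr=5.1300 cont=6.6418 V=6.6418[hold]; j=2 S=146.0373 intr=0.0000 cont=2.0799 V=2.0799[hold]  S*(2)=124.3535
k=1: j=0 S=129.4522 intr=10.4378 cont=10.5247 V=10.5247[hold]; j=1 S=140.2854 intr=0.0000 cont=4.0784 V=4.0784[hold]  S*(1)=-
k=0: j=0 S=134.7600 intr=5.1300 cont=6.8964 V=6.8964[hold]  S*(0)=-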